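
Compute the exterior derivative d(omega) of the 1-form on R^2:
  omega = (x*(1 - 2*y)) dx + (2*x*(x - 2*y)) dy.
d(omega) = (6*x - 4*y) dx ∧ dy

For a 1-form omega = sum_i f_i dx_i, the exterior derivative is
  d(omega) = sum_{i < j} (∂f_j/∂x_i - ∂f_i/∂x_j) dx_i ∧ dx_j.
  coefficient of dx ∧ dy: ∂f_2/∂x - ∂f_1/∂y = ∂(2*x*(x - 2*y))/∂x - ∂(x*(1 - 2*y))/∂y = 6*x - 4*y
Assembling: d(omega) = (6*x - 4*y) dx ∧ dy.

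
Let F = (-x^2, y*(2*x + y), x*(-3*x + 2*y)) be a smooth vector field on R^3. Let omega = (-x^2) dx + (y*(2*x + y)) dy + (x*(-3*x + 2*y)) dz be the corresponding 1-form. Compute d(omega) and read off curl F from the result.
d(omega) = (2*x) dy ∧ dz + (6*x - 2*y) dz ∧ dx + (2*y) dx ∧ dy; curl F = (2*x, 6*x - 2*y, 2*y)

d omega = sum_{i<j} (∂f_j/∂x_i - ∂f_i/∂x_j) dx_i ∧ dx_j. Under the identification (dy ∧ dz, dz ∧ dx, dx ∧ dy) ↔ (e_x, e_y, e_z), the coefficients are exactly the components of curl F. Compute:
  ∂R/∂y - ∂Q/∂z = (2*x) - (0) = 2*x
  ∂P/∂z - ∂R/∂x = (0) - (-6*x + 2*y) = 6*x - 2*y
  ∂Q/∂x - ∂P/∂y = (2*y) - (0) = 2*y.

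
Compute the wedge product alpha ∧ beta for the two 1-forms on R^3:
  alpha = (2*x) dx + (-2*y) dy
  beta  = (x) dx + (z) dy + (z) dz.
alpha ∧ beta = (2*x*(y + z)) dx ∧ dy + (2*x*z) dx ∧ dz + (-2*y*z) dy ∧ dz

Distribute the wedge, using dx_i ∧ dx_j = -dx_j ∧ dx_i and dx_i ∧ dx_i = 0. For each pair (i, j) with i < j, the coefficient of dx_i ∧ dx_j in alpha ∧ beta is (alpha_i * beta_j - alpha_j * beta_i). Collecting: alpha ∧ beta = (2*x*(y + z)) dx ∧ dy + (2*x*z) dx ∧ dz + (-2*y*z) dy ∧ dz.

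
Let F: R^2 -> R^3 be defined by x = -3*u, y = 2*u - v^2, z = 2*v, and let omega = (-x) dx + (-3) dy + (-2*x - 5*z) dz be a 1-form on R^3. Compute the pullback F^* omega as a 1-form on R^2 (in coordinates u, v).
F^* omega = (-9*u - 6) du + (12*u - 14*v) dv

Using F^*(f dg) = (f ∘ F) d(g ∘ F), substitute each coordinate x_i by F_i(u, v) in f_i, and replace dx_i by d F_i = (∂F_i/∂u) du + (∂F_i/∂v) dv.
  For the x component: f_1(F) = 3*u; d F_1 = (-3) du + (0) dv
  For the y component: f_2(F) = -3; d F_2 = (2) du + (-2*v) dv
  For the z component: f_3(F) = 6*u - 10*v; d F_3 = (0) du + (2) dv
Combining and collecting du, dv coefficients:
  coeff of du: -9*u - 6
  coeff of dv: 12*u - 14*v
F^* omega = (-9*u - 6) du + (12*u - 14*v) dv.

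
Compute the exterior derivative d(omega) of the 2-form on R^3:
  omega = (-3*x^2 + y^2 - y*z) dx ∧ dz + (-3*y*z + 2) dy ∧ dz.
d(omega) = (-2*y + z) dx ∧ dy ∧ dz

For a 2-form omega = sum_{i<j} g_{ij} dx_i ∧ dx_j, the exterior derivative is
  d(omega) = sum_{i<j} d(g_{ij}) ∧ dx_i ∧ dx_j = sum_{i<j, k} (∂g_{ij}/∂x_k) dx_k ∧ dx_i ∧ dx_j.
Expand each term, using dx_k ∧ dx_i ∧ dx_j = sgn(permutation) dx_{(a)} ∧ dx_{(b)} ∧ dx_{(c)} with (a < b < c) sorted:
  d(-3*x^2 + y^2 - y*z) includes (∂/∂y)(-3*x^2 + y^2 - y*z) dy = (2*y - z) dy, which multiplied by dx ∧ dz gives (-2*y + z) dx ∧ dy ∧ dz
Collecting like 3-forms: d(omega) = (-2*y + z) dx ∧ dy ∧ dz.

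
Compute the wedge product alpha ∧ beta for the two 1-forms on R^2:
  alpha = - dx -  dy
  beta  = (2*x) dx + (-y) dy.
alpha ∧ beta = (2*x + y) dx ∧ dy

Distribute the wedge, using dx_i ∧ dx_j = -dx_j ∧ dx_i and dx_i ∧ dx_i = 0. For each pair (i, j) with i < j, the coefficient of dx_i ∧ dx_j in alpha ∧ beta is (alpha_i * beta_j - alpha_j * beta_i). Collecting: alpha ∧ beta = (2*x + y) dx ∧ dy.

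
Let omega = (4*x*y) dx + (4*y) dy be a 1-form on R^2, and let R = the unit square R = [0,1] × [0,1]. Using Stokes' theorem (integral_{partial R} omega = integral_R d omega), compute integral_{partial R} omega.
integral_(partial R) omega = -2

Stokes: integral_partial_R omega = integral_R d omega with d omega = (∂Q/∂x - ∂P/∂y) dx ∧ dy.
  ∂Q/∂x = 0
  ∂P/∂y = 4*x
  integrand = ∂Q/∂x - ∂P/∂y = -4*x.
Integrating over R: integral_0^1 integral_0^1 (-4*x) dx dy = -2.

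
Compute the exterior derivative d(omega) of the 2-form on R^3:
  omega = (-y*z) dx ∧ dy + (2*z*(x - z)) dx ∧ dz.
d(omega) = (-y) dx ∧ dy ∧ dz

For a 2-form omega = sum_{i<j} g_{ij} dx_i ∧ dx_j, the exterior derivative is
  d(omega) = sum_{i<j} d(g_{ij}) ∧ dx_i ∧ dx_j = sum_{i<j, k} (∂g_{ij}/∂x_k) dx_k ∧ dx_i ∧ dx_j.
Expand each term, using dx_k ∧ dx_i ∧ dx_j = sgn(permutation) dx_{(a)} ∧ dx_{(b)} ∧ dx_{(c)} with (a < b < c) sorted:
  d(-y*z) includes (∂/∂z)(-y*z) dz = (-y) dz, which multiplied by dx ∧ dy gives (-y) dx ∧ dy ∧ dz
Collecting like 3-forms: d(omega) = (-y) dx ∧ dy ∧ dz.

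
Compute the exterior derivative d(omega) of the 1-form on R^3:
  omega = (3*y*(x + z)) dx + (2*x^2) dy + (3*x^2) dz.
d(omega) = (x - 3*z) dx ∧ dy + (6*x - 3*y) dx ∧ dz

For a 1-form omega = sum_i f_i dx_i, the exterior derivative is
  d(omega) = sum_{i < j} (∂f_j/∂x_i - ∂f_i/∂x_j) dx_i ∧ dx_j.
  coefficient of dx ∧ dy: ∂f_2/∂x - ∂f_1/∂y = ∂(2*x^2)/∂x - ∂(3*y*(x + z))/∂y = x - 3*z
  coefficient of dx ∧ dz: ∂f_3/∂x - ∂f_1/∂z = ∂(3*x^2)/∂x - ∂(3*y*(x + z))/∂z = 6*x - 3*y
Assembling: d(omega) = (x - 3*z) dx ∧ dy + (6*x - 3*y) dx ∧ dz.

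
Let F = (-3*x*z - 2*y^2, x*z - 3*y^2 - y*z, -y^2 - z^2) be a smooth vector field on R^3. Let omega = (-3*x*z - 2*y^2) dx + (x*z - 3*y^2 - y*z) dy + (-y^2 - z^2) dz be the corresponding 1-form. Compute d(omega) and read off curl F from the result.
d(omega) = (-x - y) dy ∧ dz + (-3*x) dz ∧ dx + (4*y + z) dx ∧ dy; curl F = (-x - y, -3*x, 4*y + z)

d omega = sum_{i<j} (∂f_j/∂x_i - ∂f_i/∂x_j) dx_i ∧ dx_j. Under the identification (dy ∧ dz, dz ∧ dx, dx ∧ dy) ↔ (e_x, e_y, e_z), the coefficients are exactly the components of curl F. Compute:
  ∂R/∂y - ∂Q/∂z = (-2*y) - (x - y) = -x - y
  ∂P/∂z - ∂R/∂x = (-3*x) - (0) = -3*x
  ∂Q/∂x - ∂P/∂y = (z) - (-4*y) = 4*y + z.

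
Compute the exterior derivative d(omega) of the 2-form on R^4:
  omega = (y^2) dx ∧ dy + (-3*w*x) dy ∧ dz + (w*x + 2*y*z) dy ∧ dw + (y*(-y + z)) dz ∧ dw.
d(omega) = (-3*w) dx ∧ dy ∧ dz + (-3*x - 4*y + z) dy ∧ dz ∧ dw + (w) dx ∧ dy ∧ dw

For a 2-form omega = sum_{i<j} g_{ij} dx_i ∧ dx_j, the exterior derivative is
  d(omega) = sum_{i<j} d(g_{ij}) ∧ dx_i ∧ dx_j = sum_{i<j, k} (∂g_{ij}/∂x_k) dx_k ∧ dx_i ∧ dx_j.
Expand each term, using dx_k ∧ dx_i ∧ dx_j = sgn(permutation) dx_{(a)} ∧ dx_{(b)} ∧ dx_{(c)} with (a < b < c) sorted:
  d(-3*w*x) includes (∂/∂x)(-3*w*x) dx = (-3*w) dx, which multiplied by dy ∧ dz gives (-3*w) dx ∧ dy ∧ dz
  d(-3*w*x) includes (∂/∂w)(-3*w*x) dw = (-3*x) dw, which multiplied by dy ∧ dz gives (-3*x) dy ∧ dz ∧ dw
  d(w*x + 2*y*z) includes (∂/∂x)(w*x + 2*y*z) dx = (w) dx, which multiplied by dy ∧ dw gives (w) dx ∧ dy ∧ dw
  d(w*x + 2*y*z) includes (∂/∂z)(w*x + 2*y*z) dz = (2*y) dz, which multiplied by dy ∧ dw gives (-2*y) dy ∧ dz ∧ dw
  d(y*(-y + z)) includes (∂/∂y)(y*(-y + z)) dy = (-2*y + z) dy, which multiplied by dz ∧ dw gives (-2*y + z) dy ∧ dz ∧ dw
Collecting like 3-forms: d(omega) = (-3*w) dx ∧ dy ∧ dz + (-3*x - 4*y + z) dy ∧ dz ∧ dw + (w) dx ∧ dy ∧ dw.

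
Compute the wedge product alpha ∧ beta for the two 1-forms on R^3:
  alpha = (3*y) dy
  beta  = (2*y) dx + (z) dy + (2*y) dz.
alpha ∧ beta = (-6*y^2) dx ∧ dy + (6*y^2) dy ∧ dz

Distribute the wedge, using dx_i ∧ dx_j = -dx_j ∧ dx_i and dx_i ∧ dx_i = 0. For each pair (i, j) with i < j, the coefficient of dx_i ∧ dx_j in alpha ∧ beta is (alpha_i * beta_j - alpha_j * beta_i). Collecting: alpha ∧ beta = (-6*y^2) dx ∧ dy + (6*y^2) dy ∧ dz.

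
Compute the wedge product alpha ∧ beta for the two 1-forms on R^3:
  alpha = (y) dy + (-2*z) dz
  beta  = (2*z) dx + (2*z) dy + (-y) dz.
alpha ∧ beta = (-2*y*z) dx ∧ dy + (-y^2 + 4*z^2) dy ∧ dz + (4*z^2) dx ∧ dz

Distribute the wedge, using dx_i ∧ dx_j = -dx_j ∧ dx_i and dx_i ∧ dx_i = 0. For each pair (i, j) with i < j, the coefficient of dx_i ∧ dx_j in alpha ∧ beta is (alpha_i * beta_j - alpha_j * beta_i). Collecting: alpha ∧ beta = (-2*y*z) dx ∧ dy + (-y^2 + 4*z^2) dy ∧ dz + (4*z^2) dx ∧ dz.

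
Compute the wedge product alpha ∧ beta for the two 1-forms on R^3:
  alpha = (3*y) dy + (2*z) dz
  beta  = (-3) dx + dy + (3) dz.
alpha ∧ beta = (9*y) dx ∧ dy + (9*y - 2*z) dy ∧ dz + (6*z) dx ∧ dz

Distribute the wedge, using dx_i ∧ dx_j = -dx_j ∧ dx_i and dx_i ∧ dx_i = 0. For each pair (i, j) with i < j, the coefficient of dx_i ∧ dx_j in alpha ∧ beta is (alpha_i * beta_j - alpha_j * beta_i). Collecting: alpha ∧ beta = (9*y) dx ∧ dy + (9*y - 2*z) dy ∧ dz + (6*z) dx ∧ dz.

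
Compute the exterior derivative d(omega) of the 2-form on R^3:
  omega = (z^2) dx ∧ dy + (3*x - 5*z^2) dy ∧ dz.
d(omega) = (2*z + 3) dx ∧ dy ∧ dz

For a 2-form omega = sum_{i<j} g_{ij} dx_i ∧ dx_j, the exterior derivative is
  d(omega) = sum_{i<j} d(g_{ij}) ∧ dx_i ∧ dx_j = sum_{i<j, k} (∂g_{ij}/∂x_k) dx_k ∧ dx_i ∧ dx_j.
Expand each term, using dx_k ∧ dx_i ∧ dx_j = sgn(permutation) dx_{(a)} ∧ dx_{(b)} ∧ dx_{(c)} with (a < b < c) sorted:
  d(z^2) includes (∂/∂z)(z^2) dz = (2*z) dz, which multiplied by dx ∧ dy gives (2*z) dx ∧ dy ∧ dz
  d(3*x - 5*z^2) includes (∂/∂x)(3*x - 5*z^2) dx = (3) dx, which multiplied by dy ∧ dz gives (3) dx ∧ dy ∧ dz
Collecting like 3-forms: d(omega) = (2*z + 3) dx ∧ dy ∧ dz.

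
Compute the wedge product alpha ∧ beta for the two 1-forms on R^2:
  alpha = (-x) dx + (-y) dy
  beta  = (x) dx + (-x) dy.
alpha ∧ beta = (x*(x + y)) dx ∧ dy

Distribute the wedge, using dx_i ∧ dx_j = -dx_j ∧ dx_i and dx_i ∧ dx_i = 0. For each pair (i, j) with i < j, the coefficient of dx_i ∧ dx_j in alpha ∧ beta is (alpha_i * beta_j - alpha_j * beta_i). Collecting: alpha ∧ beta = (x*(x + y)) dx ∧ dy.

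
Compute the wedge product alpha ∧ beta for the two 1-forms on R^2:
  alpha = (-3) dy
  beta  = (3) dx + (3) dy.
alpha ∧ beta = (9) dx ∧ dy

Distribute the wedge, using dx_i ∧ dx_j = -dx_j ∧ dx_i and dx_i ∧ dx_i = 0. For each pair (i, j) with i < j, the coefficient of dx_i ∧ dx_j in alpha ∧ beta is (alpha_i * beta_j - alpha_j * beta_i). Collecting: alpha ∧ beta = (9) dx ∧ dy.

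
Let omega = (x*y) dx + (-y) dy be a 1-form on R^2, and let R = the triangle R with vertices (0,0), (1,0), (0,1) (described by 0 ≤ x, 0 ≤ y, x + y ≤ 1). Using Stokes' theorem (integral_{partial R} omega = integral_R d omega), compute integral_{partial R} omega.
integral_(partial R) omega = -1/6

Stokes: integral_partial_R omega = integral_R d omega with d omega = (∂Q/∂x - ∂P/∂y) dx ∧ dy.
  ∂Q/∂x = 0
  ∂P/∂y = x
  integrand = ∂Q/∂x - ∂P/∂y = -x.
Integrating over R: integral_0^1 integral_0^{1-x} (-x) dy dx = -1/6.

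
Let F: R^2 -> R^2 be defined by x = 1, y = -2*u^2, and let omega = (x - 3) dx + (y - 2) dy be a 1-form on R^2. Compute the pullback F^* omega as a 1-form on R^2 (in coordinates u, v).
F^* omega = (8*u*(u^2 + 1)) du

Using F^*(f dg) = (f ∘ F) d(g ∘ F), substitute each coordinate x_i by F_i(u, v) in f_i, and replace dx_i by d F_i = (∂F_i/∂u) du + (∂F_i/∂v) dv.
  For the x component: f_1(F) = -2; d F_1 = (0) du + (0) dv
  For the y component: f_2(F) = -2*u^2 - 2; d F_2 = (-4*u) du + (0) dv
Combining and collecting du, dv coefficients:
  coeff of du: 8*u*(u^2 + 1)
  coeff of dv: 0
F^* omega = (8*u*(u^2 + 1)) du.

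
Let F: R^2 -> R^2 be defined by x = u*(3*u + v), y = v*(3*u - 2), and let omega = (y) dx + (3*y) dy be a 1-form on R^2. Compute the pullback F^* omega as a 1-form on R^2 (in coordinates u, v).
F^* omega = (2*v*(9*u^2 + 15*u*v - 6*u - 10*v)) du + (2*v*(15*u^2 - 19*u + 6)) dv

Using F^*(f dg) = (f ∘ F) d(g ∘ F), substitute each coordinate x_i by F_i(u, v) in f_i, and replace dx_i by d F_i = (∂F_i/∂u) du + (∂F_i/∂v) dv.
  For the x component: f_1(F) = v*(3*u - 2); d F_1 = (6*u + v) du + (u) dv
  For the y component: f_2(F) = 3*v*(3*u - 2); d F_2 = (3*v) du + (3*u - 2) dv
Combining and collecting du, dv coefficients:
  coeff of du: 2*v*(9*u^2 + 15*u*v - 6*u - 10*v)
  coeff of dv: 2*v*(15*u^2 - 19*u + 6)
F^* omega = (2*v*(9*u^2 + 15*u*v - 6*u - 10*v)) du + (2*v*(15*u^2 - 19*u + 6)) dv.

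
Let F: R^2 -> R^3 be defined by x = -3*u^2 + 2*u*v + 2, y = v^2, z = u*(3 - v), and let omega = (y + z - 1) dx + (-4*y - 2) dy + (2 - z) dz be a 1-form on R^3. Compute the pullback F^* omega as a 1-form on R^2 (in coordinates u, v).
F^* omega = (6*u^2*v - 18*u^2 - 9*u*v^2 + 12*u*v - 3*u + 2*v^3 - 4*v + 6) du + (-3*u^2*v + 9*u^2 + 2*u*v^2 - 4*u - 8*v^3 - 4*v) dv

Using F^*(f dg) = (f ∘ F) d(g ∘ F), substitute each coordinate x_i by F_i(u, v) in f_i, and replace dx_i by d F_i = (∂F_i/∂u) du + (∂F_i/∂v) dv.
  For the x component: f_1(F) = -u*v + 3*u + v^2 - 1; d F_1 = (-6*u + 2*v) du + (2*u) dv
  For the y component: f_2(F) = -4*v^2 - 2; d F_2 = (0) du + (2*v) dv
  For the z component: f_3(F) = u*v - 3*u + 2; d F_3 = (3 - v) du + (-u) dv
Combining and collecting du, dv coefficients:
  coeff of du: 6*u^2*v - 18*u^2 - 9*u*v^2 + 12*u*v - 3*u + 2*v^3 - 4*v + 6
  coeff of dv: -3*u^2*v + 9*u^2 + 2*u*v^2 - 4*u - 8*v^3 - 4*v
F^* omega = (6*u^2*v - 18*u^2 - 9*u*v^2 + 12*u*v - 3*u + 2*v^3 - 4*v + 6) du + (-3*u^2*v + 9*u^2 + 2*u*v^2 - 4*u - 8*v^3 - 4*v) dv.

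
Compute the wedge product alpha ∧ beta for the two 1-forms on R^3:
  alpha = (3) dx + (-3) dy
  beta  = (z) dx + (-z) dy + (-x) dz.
alpha ∧ beta = (-3*x) dx ∧ dz + (3*x) dy ∧ dz

Distribute the wedge, using dx_i ∧ dx_j = -dx_j ∧ dx_i and dx_i ∧ dx_i = 0. For each pair (i, j) with i < j, the coefficient of dx_i ∧ dx_j in alpha ∧ beta is (alpha_i * beta_j - alpha_j * beta_i). Collecting: alpha ∧ beta = (-3*x) dx ∧ dz + (3*x) dy ∧ dz.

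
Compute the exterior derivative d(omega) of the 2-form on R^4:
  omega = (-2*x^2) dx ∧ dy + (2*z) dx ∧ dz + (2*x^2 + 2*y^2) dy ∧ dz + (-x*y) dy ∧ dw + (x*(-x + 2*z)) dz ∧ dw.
d(omega) = (4*x) dx ∧ dy ∧ dz + (-y) dx ∧ dy ∧ dw + (-2*x + 2*z) dx ∧ dz ∧ dw

For a 2-form omega = sum_{i<j} g_{ij} dx_i ∧ dx_j, the exterior derivative is
  d(omega) = sum_{i<j} d(g_{ij}) ∧ dx_i ∧ dx_j = sum_{i<j, k} (∂g_{ij}/∂x_k) dx_k ∧ dx_i ∧ dx_j.
Expand each term, using dx_k ∧ dx_i ∧ dx_j = sgn(permutation) dx_{(a)} ∧ dx_{(b)} ∧ dx_{(c)} with (a < b < c) sorted:
  d(2*x^2 + 2*y^2) includes (∂/∂x)(2*x^2 + 2*y^2) dx = (4*x) dx, which multiplied by dy ∧ dz gives (4*x) dx ∧ dy ∧ dz
  d(-x*y) includes (∂/∂x)(-x*y) dx = (-y) dx, which multiplied by dy ∧ dw gives (-y) dx ∧ dy ∧ dw
  d(x*(-x + 2*z)) includes (∂/∂x)(x*(-x + 2*z)) dx = (-2*x + 2*z) dx, which multiplied by dz ∧ dw gives (-2*x + 2*z) dx ∧ dz ∧ dw
Collecting like 3-forms: d(omega) = (4*x) dx ∧ dy ∧ dz + (-y) dx ∧ dy ∧ dw + (-2*x + 2*z) dx ∧ dz ∧ dw.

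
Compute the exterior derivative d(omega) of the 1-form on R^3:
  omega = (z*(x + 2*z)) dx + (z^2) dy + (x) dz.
d(omega) = (-x - 4*z + 1) dx ∧ dz + (-2*z) dy ∧ dz

For a 1-form omega = sum_i f_i dx_i, the exterior derivative is
  d(omega) = sum_{i < j} (∂f_j/∂x_i - ∂f_i/∂x_j) dx_i ∧ dx_j.
  coefficient of dx ∧ dz: ∂f_3/∂x - ∂f_1/∂z = ∂(x)/∂x - ∂(z*(x + 2*z))/∂z = -x - 4*z + 1
  coefficient of dy ∧ dz: ∂f_3/∂y - ∂f_2/∂z = ∂(x)/∂y - ∂(z^2)/∂z = -2*z
Assembling: d(omega) = (-x - 4*z + 1) dx ∧ dz + (-2*z) dy ∧ dz.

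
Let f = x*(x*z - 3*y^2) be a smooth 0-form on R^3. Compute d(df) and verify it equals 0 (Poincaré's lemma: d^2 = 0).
d(df) = 0

Step 1: df = sum_i (∂f/∂x_i) dx_i = (2*x*z - 3*y^2) dx + (-6*x*y) dy + (x^2) dz.
Step 2: Apply d again. Using the 1-form formula, the coefficient of dx ∧ dy in d(df) is ∂^2 f/∂x ∂y - ∂^2 f/∂y ∂x = (-6*y) - (-6*y) = 0 (equality of mixed partials for smooth f).
Similarly for dx ∧ dz and dy ∧ dz — all coefficients vanish. So d(df) = 0.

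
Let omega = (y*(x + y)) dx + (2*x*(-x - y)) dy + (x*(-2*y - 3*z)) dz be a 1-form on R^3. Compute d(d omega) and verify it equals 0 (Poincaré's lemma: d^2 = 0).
d(d omega) = 0

Step 1: d omega = sum_{i<j} (∂f_j/∂x_i - ∂f_i/∂x_j) dx_i ∧ dx_j:
  coeff of dx ∧ dy: -5*x - 4*y
  coeff of dx ∧ dz: -2*y - 3*z
  coeff of dy ∧ dz: -2*x
Step 2: Apply d again to each 2-form coefficient. The only possible 3-form in R^3 is dx ∧ dy ∧ dz, with coefficient
  ∂(coeff of dy∧dz)/∂x - ∂(coeff of dx∧dz)/∂y + ∂(coeff of dx∧dy)/∂z
  = ∂/∂x (-2*x) - ∂/∂y (-2*y - 3*z) + ∂/∂z (-5*x - 4*y).
Each of these terms simplifies to sums of mixed partials that cancel in pairs. The result is 0 (by equality of mixed partials for smooth functions — Schwarz / Clairaut).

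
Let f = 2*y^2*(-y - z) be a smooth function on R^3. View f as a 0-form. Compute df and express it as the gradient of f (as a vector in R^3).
df = (0) dx + (2*y*(-3*y - 2*z)) dy + (-2*y^2) dz; grad f = (0, 2*y*(-3*y - 2*z), -2*y^2)

For a 0-form f, d f = (∂f/∂x) dx + (∂f/∂y) dy + (∂f/∂z) dz. The components of the vector representation are exactly the entries of grad f in Cartesian coordinates:
  ∂f/∂x = 0
  ∂f/∂y = 2*y*(-3*y - 2*z)
  ∂f/∂z = -2*y^2.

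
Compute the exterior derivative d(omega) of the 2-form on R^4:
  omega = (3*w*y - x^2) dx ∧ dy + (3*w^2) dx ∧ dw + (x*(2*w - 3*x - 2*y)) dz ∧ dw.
d(omega) = (3*y) dx ∧ dy ∧ dw + (2*w - 6*x - 2*y) dx ∧ dz ∧ dw + (-2*x) dy ∧ dz ∧ dw

For a 2-form omega = sum_{i<j} g_{ij} dx_i ∧ dx_j, the exterior derivative is
  d(omega) = sum_{i<j} d(g_{ij}) ∧ dx_i ∧ dx_j = sum_{i<j, k} (∂g_{ij}/∂x_k) dx_k ∧ dx_i ∧ dx_j.
Expand each term, using dx_k ∧ dx_i ∧ dx_j = sgn(permutation) dx_{(a)} ∧ dx_{(b)} ∧ dx_{(c)} with (a < b < c) sorted:
  d(3*w*y - x^2) includes (∂/∂w)(3*w*y - x^2) dw = (3*y) dw, which multiplied by dx ∧ dy gives (3*y) dx ∧ dy ∧ dw
  d(x*(2*w - 3*x - 2*y)) includes (∂/∂x)(x*(2*w - 3*x - 2*y)) dx = (2*w - 6*x - 2*y) dx, which multiplied by dz ∧ dw gives (2*w - 6*x - 2*y) dx ∧ dz ∧ dw
  d(x*(2*w - 3*x - 2*y)) includes (∂/∂y)(x*(2*w - 3*x - 2*y)) dy = (-2*x) dy, which multiplied by dz ∧ dw gives (-2*x) dy ∧ dz ∧ dw
Collecting like 3-forms: d(omega) = (3*y) dx ∧ dy ∧ dw + (2*w - 6*x - 2*y) dx ∧ dz ∧ dw + (-2*x) dy ∧ dz ∧ dw.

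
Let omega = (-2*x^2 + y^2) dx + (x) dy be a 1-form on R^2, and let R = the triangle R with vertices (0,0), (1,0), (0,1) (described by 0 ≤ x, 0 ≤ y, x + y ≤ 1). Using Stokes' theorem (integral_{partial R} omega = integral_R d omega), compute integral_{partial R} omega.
integral_(partial R) omega = 1/6

Stokes: integral_partial_R omega = integral_R d omega with d omega = (∂Q/∂x - ∂P/∂y) dx ∧ dy.
  ∂Q/∂x = 1
  ∂P/∂y = 2*y
  integrand = ∂Q/∂x - ∂P/∂y = 1 - 2*y.
Integrating over R: integral_0^1 integral_0^{1-x} (1 - 2*y) dy dx = 1/6.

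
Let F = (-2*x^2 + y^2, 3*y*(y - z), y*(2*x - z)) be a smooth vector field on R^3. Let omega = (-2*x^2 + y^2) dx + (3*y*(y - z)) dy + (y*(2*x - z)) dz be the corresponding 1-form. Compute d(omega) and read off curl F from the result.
d(omega) = (2*x + 3*y - z) dy ∧ dz + (-2*y) dz ∧ dx + (-2*y) dx ∧ dy; curl F = (2*x + 3*y - z, -2*y, -2*y)

d omega = sum_{i<j} (∂f_j/∂x_i - ∂f_i/∂x_j) dx_i ∧ dx_j. Under the identification (dy ∧ dz, dz ∧ dx, dx ∧ dy) ↔ (e_x, e_y, e_z), the coefficients are exactly the components of curl F. Compute:
  ∂R/∂y - ∂Q/∂z = (2*x - z) - (-3*y) = 2*x + 3*y - z
  ∂P/∂z - ∂R/∂x = (0) - (2*y) = -2*y
  ∂Q/∂x - ∂P/∂y = (0) - (2*y) = -2*y.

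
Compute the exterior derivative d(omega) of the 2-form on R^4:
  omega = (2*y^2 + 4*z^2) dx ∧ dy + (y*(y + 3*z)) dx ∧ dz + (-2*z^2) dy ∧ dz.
d(omega) = (-2*y + 5*z) dx ∧ dy ∧ dz

For a 2-form omega = sum_{i<j} g_{ij} dx_i ∧ dx_j, the exterior derivative is
  d(omega) = sum_{i<j} d(g_{ij}) ∧ dx_i ∧ dx_j = sum_{i<j, k} (∂g_{ij}/∂x_k) dx_k ∧ dx_i ∧ dx_j.
Expand each term, using dx_k ∧ dx_i ∧ dx_j = sgn(permutation) dx_{(a)} ∧ dx_{(b)} ∧ dx_{(c)} with (a < b < c) sorted:
  d(2*y^2 + 4*z^2) includes (∂/∂z)(2*y^2 + 4*z^2) dz = (8*z) dz, which multiplied by dx ∧ dy gives (8*z) dx ∧ dy ∧ dz
  d(y*(y + 3*z)) includes (∂/∂y)(y*(y + 3*z)) dy = (2*y + 3*z) dy, which multiplied by dx ∧ dz gives (-2*y - 3*z) dx ∧ dy ∧ dz
Collecting like 3-forms: d(omega) = (-2*y + 5*z) dx ∧ dy ∧ dz.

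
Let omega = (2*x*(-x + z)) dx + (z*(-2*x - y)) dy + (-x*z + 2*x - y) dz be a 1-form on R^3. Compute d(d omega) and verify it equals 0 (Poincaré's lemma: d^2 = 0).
d(d omega) = 0

Step 1: d omega = sum_{i<j} (∂f_j/∂x_i - ∂f_i/∂x_j) dx_i ∧ dx_j:
  coeff of dx ∧ dy: -2*z
  coeff of dx ∧ dz: -2*x - z + 2
  coeff of dy ∧ dz: 2*x + y - 1
Step 2: Apply d again to each 2-form coefficient. The only possible 3-form in R^3 is dx ∧ dy ∧ dz, with coefficient
  ∂(coeff of dy∧dz)/∂x - ∂(coeff of dx∧dz)/∂y + ∂(coeff of dx∧dy)/∂z
  = ∂/∂x (2*x + y - 1) - ∂/∂y (-2*x - z + 2) + ∂/∂z (-2*z).
Each of these terms simplifies to sums of mixed partials that cancel in pairs. The result is 0 (by equality of mixed partials for smooth functions — Schwarz / Clairaut).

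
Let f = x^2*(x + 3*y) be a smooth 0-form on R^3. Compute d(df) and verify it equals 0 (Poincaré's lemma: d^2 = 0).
d(df) = 0

Step 1: df = sum_i (∂f/∂x_i) dx_i = (3*x*(x + 2*y)) dx + (3*x^2) dy + (0) dz.
Step 2: Apply d again. Using the 1-form formula, the coefficient of dx ∧ dy in d(df) is ∂^2 f/∂x ∂y - ∂^2 f/∂y ∂x = (6*x) - (6*x) = 0 (equality of mixed partials for smooth f).
Similarly for dx ∧ dz and dy ∧ dz — all coefficients vanish. So d(df) = 0.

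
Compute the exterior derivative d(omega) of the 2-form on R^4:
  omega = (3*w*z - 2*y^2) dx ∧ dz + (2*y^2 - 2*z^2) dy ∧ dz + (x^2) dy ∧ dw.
d(omega) = (4*y) dx ∧ dy ∧ dz + (3*z) dx ∧ dz ∧ dw + (2*x) dx ∧ dy ∧ dw

For a 2-form omega = sum_{i<j} g_{ij} dx_i ∧ dx_j, the exterior derivative is
  d(omega) = sum_{i<j} d(g_{ij}) ∧ dx_i ∧ dx_j = sum_{i<j, k} (∂g_{ij}/∂x_k) dx_k ∧ dx_i ∧ dx_j.
Expand each term, using dx_k ∧ dx_i ∧ dx_j = sgn(permutation) dx_{(a)} ∧ dx_{(b)} ∧ dx_{(c)} with (a < b < c) sorted:
  d(3*w*z - 2*y^2) includes (∂/∂y)(3*w*z - 2*y^2) dy = (-4*y) dy, which multiplied by dx ∧ dz gives (4*y) dx ∧ dy ∧ dz
  d(3*w*z - 2*y^2) includes (∂/∂w)(3*w*z - 2*y^2) dw = (3*z) dw, which multiplied by dx ∧ dz gives (3*z) dx ∧ dz ∧ dw
  d(x^2) includes (∂/∂x)(x^2) dx = (2*x) dx, which multiplied by dy ∧ dw gives (2*x) dx ∧ dy ∧ dw
Collecting like 3-forms: d(omega) = (4*y) dx ∧ dy ∧ dz + (3*z) dx ∧ dz ∧ dw + (2*x) dx ∧ dy ∧ dw.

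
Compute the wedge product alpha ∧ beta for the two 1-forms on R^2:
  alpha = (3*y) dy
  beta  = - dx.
alpha ∧ beta = (3*y) dx ∧ dy

Distribute the wedge, using dx_i ∧ dx_j = -dx_j ∧ dx_i and dx_i ∧ dx_i = 0. For each pair (i, j) with i < j, the coefficient of dx_i ∧ dx_j in alpha ∧ beta is (alpha_i * beta_j - alpha_j * beta_i). Collecting: alpha ∧ beta = (3*y) dx ∧ dy.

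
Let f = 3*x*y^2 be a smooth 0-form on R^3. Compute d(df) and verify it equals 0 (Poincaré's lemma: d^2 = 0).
d(df) = 0

Step 1: df = sum_i (∂f/∂x_i) dx_i = (3*y^2) dx + (6*x*y) dy + (0) dz.
Step 2: Apply d again. Using the 1-form formula, the coefficient of dx ∧ dy in d(df) is ∂^2 f/∂x ∂y - ∂^2 f/∂y ∂x = (6*y) - (6*y) = 0 (equality of mixed partials for smooth f).
Similarly for dx ∧ dz and dy ∧ dz — all coefficients vanish. So d(df) = 0.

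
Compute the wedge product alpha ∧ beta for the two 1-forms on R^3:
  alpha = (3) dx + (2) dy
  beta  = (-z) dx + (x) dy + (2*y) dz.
alpha ∧ beta = (3*x + 2*z) dx ∧ dy + (6*y) dx ∧ dz + (4*y) dy ∧ dz

Distribute the wedge, using dx_i ∧ dx_j = -dx_j ∧ dx_i and dx_i ∧ dx_i = 0. For each pair (i, j) with i < j, the coefficient of dx_i ∧ dx_j in alpha ∧ beta is (alpha_i * beta_j - alpha_j * beta_i). Collecting: alpha ∧ beta = (3*x + 2*z) dx ∧ dy + (6*y) dx ∧ dz + (4*y) dy ∧ dz.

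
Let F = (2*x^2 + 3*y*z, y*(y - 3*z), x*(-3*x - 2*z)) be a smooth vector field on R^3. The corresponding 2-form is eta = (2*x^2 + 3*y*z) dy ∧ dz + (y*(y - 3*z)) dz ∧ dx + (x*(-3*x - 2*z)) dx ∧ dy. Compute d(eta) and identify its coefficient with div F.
d(eta) = (2*x + 2*y - 3*z) dx ∧ dy ∧ dz; div F = 2*x + 2*y - 3*z

For a 2-form in R^3 of the form above, applying d gives a 3-form with coefficient ∂P/∂x + ∂Q/∂y + ∂R/∂z:
  ∂P/∂x = 4*x
  ∂Q/∂y = 2*y - 3*z
  ∂R/∂z = -2*x
Sum = 2*x + 2*y - 3*z, which is exactly div F.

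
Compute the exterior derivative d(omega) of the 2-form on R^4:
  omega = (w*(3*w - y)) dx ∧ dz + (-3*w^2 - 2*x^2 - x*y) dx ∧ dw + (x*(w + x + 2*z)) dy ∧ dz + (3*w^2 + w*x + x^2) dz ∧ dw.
d(omega) = (2*w + 2*x + 2*z) dx ∧ dy ∧ dz + (7*w + 2*x - y) dx ∧ dz ∧ dw + (x) dx ∧ dy ∧ dw + (x) dy ∧ dz ∧ dw

For a 2-form omega = sum_{i<j} g_{ij} dx_i ∧ dx_j, the exterior derivative is
  d(omega) = sum_{i<j} d(g_{ij}) ∧ dx_i ∧ dx_j = sum_{i<j, k} (∂g_{ij}/∂x_k) dx_k ∧ dx_i ∧ dx_j.
Expand each term, using dx_k ∧ dx_i ∧ dx_j = sgn(permutation) dx_{(a)} ∧ dx_{(b)} ∧ dx_{(c)} with (a < b < c) sorted:
  d(w*(3*w - y)) includes (∂/∂y)(w*(3*w - y)) dy = (-w) dy, which multiplied by dx ∧ dz gives (w) dx ∧ dy ∧ dz
  d(w*(3*w - y)) includes (∂/∂w)(w*(3*w - y)) dw = (6*w - y) dw, which multiplied by dx ∧ dz gives (6*w - y) dx ∧ dz ∧ dw
  d(-3*w^2 - 2*x^2 - x*y) includes (∂/∂y)(-3*w^2 - 2*x^2 - x*y) dy = (-x) dy, which multiplied by dx ∧ dw gives (x) dx ∧ dy ∧ dw
  d(x*(w + x + 2*z)) includes (∂/∂x)(x*(w + x + 2*z)) dx = (w + 2*x + 2*z) dx, which multiplied by dy ∧ dz gives (w + 2*x + 2*z) dx ∧ dy ∧ dz
  d(x*(w + x + 2*z)) includes (∂/∂w)(x*(w + x + 2*z)) dw = (x) dw, which multiplied by dy ∧ dz gives (x) dy ∧ dz ∧ dw
  d(3*w^2 + w*x + x^2) includes (∂/∂x)(3*w^2 + w*x + x^2) dx = (w + 2*x) dx, which multiplied by dz ∧ dw gives (w + 2*x) dx ∧ dz ∧ dw
Collecting like 3-forms: d(omega) = (2*w + 2*x + 2*z) dx ∧ dy ∧ dz + (7*w + 2*x - y) dx ∧ dz ∧ dw + (x) dx ∧ dy ∧ dw + (x) dy ∧ dz ∧ dw.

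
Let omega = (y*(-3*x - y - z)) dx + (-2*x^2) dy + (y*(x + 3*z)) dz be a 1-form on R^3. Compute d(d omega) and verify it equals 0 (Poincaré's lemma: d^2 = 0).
d(d omega) = 0

Step 1: d omega = sum_{i<j} (∂f_j/∂x_i - ∂f_i/∂x_j) dx_i ∧ dx_j:
  coeff of dx ∧ dy: -x + 2*y + z
  coeff of dx ∧ dz: 2*y
  coeff of dy ∧ dz: x + 3*z
Step 2: Apply d again to each 2-form coefficient. The only possible 3-form in R^3 is dx ∧ dy ∧ dz, with coefficient
  ∂(coeff of dy∧dz)/∂x - ∂(coeff of dx∧dz)/∂y + ∂(coeff of dx∧dy)/∂z
  = ∂/∂x (x + 3*z) - ∂/∂y (2*y) + ∂/∂z (-x + 2*y + z).
Each of these terms simplifies to sums of mixed partials that cancel in pairs. The result is 0 (by equality of mixed partials for smooth functions — Schwarz / Clairaut).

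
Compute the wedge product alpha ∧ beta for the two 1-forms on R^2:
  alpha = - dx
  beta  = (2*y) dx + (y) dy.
alpha ∧ beta = (-y) dx ∧ dy

Distribute the wedge, using dx_i ∧ dx_j = -dx_j ∧ dx_i and dx_i ∧ dx_i = 0. For each pair (i, j) with i < j, the coefficient of dx_i ∧ dx_j in alpha ∧ beta is (alpha_i * beta_j - alpha_j * beta_i). Collecting: alpha ∧ beta = (-y) dx ∧ dy.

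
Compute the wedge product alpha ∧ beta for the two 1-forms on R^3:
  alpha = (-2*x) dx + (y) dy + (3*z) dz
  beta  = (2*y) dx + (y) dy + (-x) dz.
alpha ∧ beta = (-2*y*(x + y)) dx ∧ dy + (2*x^2 - 6*y*z) dx ∧ dz + (-y*(x + 3*z)) dy ∧ dz

Distribute the wedge, using dx_i ∧ dx_j = -dx_j ∧ dx_i and dx_i ∧ dx_i = 0. For each pair (i, j) with i < j, the coefficient of dx_i ∧ dx_j in alpha ∧ beta is (alpha_i * beta_j - alpha_j * beta_i). Collecting: alpha ∧ beta = (-2*y*(x + y)) dx ∧ dy + (2*x^2 - 6*y*z) dx ∧ dz + (-y*(x + 3*z)) dy ∧ dz.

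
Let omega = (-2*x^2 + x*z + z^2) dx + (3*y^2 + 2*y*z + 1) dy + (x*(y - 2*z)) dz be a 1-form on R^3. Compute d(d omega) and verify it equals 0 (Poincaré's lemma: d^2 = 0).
d(d omega) = 0

Step 1: d omega = sum_{i<j} (∂f_j/∂x_i - ∂f_i/∂x_j) dx_i ∧ dx_j:
  coeff of dx ∧ dy: 0
  coeff of dx ∧ dz: -x + y - 4*z
  coeff of dy ∧ dz: x - 2*y
Step 2: Apply d again to each 2-form coefficient. The only possible 3-form in R^3 is dx ∧ dy ∧ dz, with coefficient
  ∂(coeff of dy∧dz)/∂x - ∂(coeff of dx∧dz)/∂y + ∂(coeff of dx∧dy)/∂z
  = ∂/∂x (x - 2*y) - ∂/∂y (-x + y - 4*z) + ∂/∂z (0).
Each of these terms simplifies to sums of mixed partials that cancel in pairs. The result is 0 (by equality of mixed partials for smooth functions — Schwarz / Clairaut).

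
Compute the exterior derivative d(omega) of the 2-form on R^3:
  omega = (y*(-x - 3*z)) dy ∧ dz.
d(omega) = (-y) dx ∧ dy ∧ dz

For a 2-form omega = sum_{i<j} g_{ij} dx_i ∧ dx_j, the exterior derivative is
  d(omega) = sum_{i<j} d(g_{ij}) ∧ dx_i ∧ dx_j = sum_{i<j, k} (∂g_{ij}/∂x_k) dx_k ∧ dx_i ∧ dx_j.
Expand each term, using dx_k ∧ dx_i ∧ dx_j = sgn(permutation) dx_{(a)} ∧ dx_{(b)} ∧ dx_{(c)} with (a < b < c) sorted:
  d(y*(-x - 3*z)) includes (∂/∂x)(y*(-x - 3*z)) dx = (-y) dx, which multiplied by dy ∧ dz gives (-y) dx ∧ dy ∧ dz
Collecting like 3-forms: d(omega) = (-y) dx ∧ dy ∧ dz.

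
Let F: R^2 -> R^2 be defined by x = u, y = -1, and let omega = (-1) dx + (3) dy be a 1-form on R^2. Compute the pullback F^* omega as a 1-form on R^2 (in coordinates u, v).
F^* omega = (-1) du

Using F^*(f dg) = (f ∘ F) d(g ∘ F), substitute each coordinate x_i by F_i(u, v) in f_i, and replace dx_i by d F_i = (∂F_i/∂u) du + (∂F_i/∂v) dv.
  For the x component: f_1(F) = -1; d F_1 = (1) du + (0) dv
  For the y component: f_2(F) = 3; d F_2 = (0) du + (0) dv
Combining and collecting du, dv coefficients:
  coeff of du: -1
  coeff of dv: 0
F^* omega = (-1) du.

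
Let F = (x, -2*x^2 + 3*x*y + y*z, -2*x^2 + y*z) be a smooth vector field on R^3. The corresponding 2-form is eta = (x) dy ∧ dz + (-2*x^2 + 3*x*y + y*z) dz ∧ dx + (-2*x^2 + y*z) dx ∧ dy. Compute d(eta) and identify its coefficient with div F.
d(eta) = (3*x + y + z + 1) dx ∧ dy ∧ dz; div F = 3*x + y + z + 1

For a 2-form in R^3 of the form above, applying d gives a 3-form with coefficient ∂P/∂x + ∂Q/∂y + ∂R/∂z:
  ∂P/∂x = 1
  ∂Q/∂y = 3*x + z
  ∂R/∂z = y
Sum = 3*x + y + z + 1, which is exactly div F.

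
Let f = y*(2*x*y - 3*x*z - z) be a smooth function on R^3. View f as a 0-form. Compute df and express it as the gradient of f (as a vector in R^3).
df = (y*(2*y - 3*z)) dx + (4*x*y - 3*x*z - z) dy + (y*(-3*x - 1)) dz; grad f = (y*(2*y - 3*z), 4*x*y - 3*x*z - z, y*(-3*x - 1))

For a 0-form f, d f = (∂f/∂x) dx + (∂f/∂y) dy + (∂f/∂z) dz. The components of the vector representation are exactly the entries of grad f in Cartesian coordinates:
  ∂f/∂x = y*(2*y - 3*z)
  ∂f/∂y = 4*x*y - 3*x*z - z
  ∂f/∂z = y*(-3*x - 1).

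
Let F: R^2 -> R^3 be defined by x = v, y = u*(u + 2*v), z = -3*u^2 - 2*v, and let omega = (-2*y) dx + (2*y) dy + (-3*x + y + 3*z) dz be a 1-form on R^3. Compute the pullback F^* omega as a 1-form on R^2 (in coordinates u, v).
F^* omega = (2*u*(26*u^2 + 4*v^2 + 27*v)) du + (4*u^3 + 8*u^2*v + 14*u^2 - 8*u*v + 18*v) dv

Using F^*(f dg) = (f ∘ F) d(g ∘ F), substitute each coordinate x_i by F_i(u, v) in f_i, and replace dx_i by d F_i = (∂F_i/∂u) du + (∂F_i/∂v) dv.
  For the x component: f_1(F) = 2*u*(-u - 2*v); d F_1 = (0) du + (1) dv
  For the y component: f_2(F) = 2*u*(u + 2*v); d F_2 = (2*u + 2*v) du + (2*u) dv
  For the z component: f_3(F) = -8*u^2 + 2*u*v - 9*v; d F_3 = (-6*u) du + (-2) dv
Combining and collecting du, dv coefficients:
  coeff of du: 2*u*(26*u^2 + 4*v^2 + 27*v)
  coeff of dv: 4*u^3 + 8*u^2*v + 14*u^2 - 8*u*v + 18*v
F^* omega = (2*u*(26*u^2 + 4*v^2 + 27*v)) du + (4*u^3 + 8*u^2*v + 14*u^2 - 8*u*v + 18*v) dv.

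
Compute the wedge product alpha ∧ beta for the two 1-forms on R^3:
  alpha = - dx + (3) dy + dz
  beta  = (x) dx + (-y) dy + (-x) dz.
alpha ∧ beta = (-3*x + y) dx ∧ dy + (-3*x + y) dy ∧ dz

Distribute the wedge, using dx_i ∧ dx_j = -dx_j ∧ dx_i and dx_i ∧ dx_i = 0. For each pair (i, j) with i < j, the coefficient of dx_i ∧ dx_j in alpha ∧ beta is (alpha_i * beta_j - alpha_j * beta_i). Collecting: alpha ∧ beta = (-3*x + y) dx ∧ dy + (-3*x + y) dy ∧ dz.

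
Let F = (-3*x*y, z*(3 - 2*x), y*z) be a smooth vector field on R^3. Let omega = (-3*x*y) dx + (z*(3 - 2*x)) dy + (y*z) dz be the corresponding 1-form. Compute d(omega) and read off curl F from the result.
d(omega) = (2*x + z - 3) dy ∧ dz + (0) dz ∧ dx + (3*x - 2*z) dx ∧ dy; curl F = (2*x + z - 3, 0, 3*x - 2*z)

d omega = sum_{i<j} (∂f_j/∂x_i - ∂f_i/∂x_j) dx_i ∧ dx_j. Under the identification (dy ∧ dz, dz ∧ dx, dx ∧ dy) ↔ (e_x, e_y, e_z), the coefficients are exactly the components of curl F. Compute:
  ∂R/∂y - ∂Q/∂z = (z) - (3 - 2*x) = 2*x + z - 3
  ∂P/∂z - ∂R/∂x = (0) - (0) = 0
  ∂Q/∂x - ∂P/∂y = (-2*z) - (-3*x) = 3*x - 2*z.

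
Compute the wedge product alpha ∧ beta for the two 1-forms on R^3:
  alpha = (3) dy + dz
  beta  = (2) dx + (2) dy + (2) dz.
alpha ∧ beta = (-6) dx ∧ dy + (4) dy ∧ dz + (-2) dx ∧ dz

Distribute the wedge, using dx_i ∧ dx_j = -dx_j ∧ dx_i and dx_i ∧ dx_i = 0. For each pair (i, j) with i < j, the coefficient of dx_i ∧ dx_j in alpha ∧ beta is (alpha_i * beta_j - alpha_j * beta_i). Collecting: alpha ∧ beta = (-6) dx ∧ dy + (4) dy ∧ dz + (-2) dx ∧ dz.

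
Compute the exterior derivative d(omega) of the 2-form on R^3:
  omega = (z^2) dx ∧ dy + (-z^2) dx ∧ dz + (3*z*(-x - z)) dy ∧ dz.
d(omega) = (-z) dx ∧ dy ∧ dz

For a 2-form omega = sum_{i<j} g_{ij} dx_i ∧ dx_j, the exterior derivative is
  d(omega) = sum_{i<j} d(g_{ij}) ∧ dx_i ∧ dx_j = sum_{i<j, k} (∂g_{ij}/∂x_k) dx_k ∧ dx_i ∧ dx_j.
Expand each term, using dx_k ∧ dx_i ∧ dx_j = sgn(permutation) dx_{(a)} ∧ dx_{(b)} ∧ dx_{(c)} with (a < b < c) sorted:
  d(z^2) includes (∂/∂z)(z^2) dz = (2*z) dz, which multiplied by dx ∧ dy gives (2*z) dx ∧ dy ∧ dz
  d(3*z*(-x - z)) includes (∂/∂x)(3*z*(-x - z)) dx = (-3*z) dx, which multiplied by dy ∧ dz gives (-3*z) dx ∧ dy ∧ dz
Collecting like 3-forms: d(omega) = (-z) dx ∧ dy ∧ dz.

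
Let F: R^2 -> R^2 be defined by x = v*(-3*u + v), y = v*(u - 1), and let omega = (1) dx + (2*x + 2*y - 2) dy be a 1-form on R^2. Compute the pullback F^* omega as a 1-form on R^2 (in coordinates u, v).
F^* omega = (v*(-4*u*v + 2*v^2 - 2*v - 5)) du + (-4*u^2*v + 2*u*v^2 + 2*u*v - 5*u - 2*v^2 + 4*v + 2) dv

Using F^*(f dg) = (f ∘ F) d(g ∘ F), substitute each coordinate x_i by F_i(u, v) in f_i, and replace dx_i by d F_i = (∂F_i/∂u) du + (∂F_i/∂v) dv.
  For the x component: f_1(F) = 1; d F_1 = (-3*v) du + (-3*u + 2*v) dv
  For the y component: f_2(F) = -4*u*v + 2*v^2 - 2*v - 2; d F_2 = (v) du + (u - 1) dv
Combining and collecting du, dv coefficients:
  coeff of du: v*(-4*u*v + 2*v^2 - 2*v - 5)
  coeff of dv: -4*u^2*v + 2*u*v^2 + 2*u*v - 5*u - 2*v^2 + 4*v + 2
F^* omega = (v*(-4*u*v + 2*v^2 - 2*v - 5)) du + (-4*u^2*v + 2*u*v^2 + 2*u*v - 5*u - 2*v^2 + 4*v + 2) dv.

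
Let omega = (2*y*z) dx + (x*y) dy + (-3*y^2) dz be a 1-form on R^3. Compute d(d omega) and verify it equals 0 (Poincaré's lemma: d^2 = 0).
d(d omega) = 0

Step 1: d omega = sum_{i<j} (∂f_j/∂x_i - ∂f_i/∂x_j) dx_i ∧ dx_j:
  coeff of dx ∧ dy: y - 2*z
  coeff of dx ∧ dz: -2*y
  coeff of dy ∧ dz: -6*y
Step 2: Apply d again to each 2-form coefficient. The only possible 3-form in R^3 is dx ∧ dy ∧ dz, with coefficient
  ∂(coeff of dy∧dz)/∂x - ∂(coeff of dx∧dz)/∂y + ∂(coeff of dx∧dy)/∂z
  = ∂/∂x (-6*y) - ∂/∂y (-2*y) + ∂/∂z (y - 2*z).
Each of these terms simplifies to sums of mixed partials that cancel in pairs. The result is 0 (by equality of mixed partials for smooth functions — Schwarz / Clairaut).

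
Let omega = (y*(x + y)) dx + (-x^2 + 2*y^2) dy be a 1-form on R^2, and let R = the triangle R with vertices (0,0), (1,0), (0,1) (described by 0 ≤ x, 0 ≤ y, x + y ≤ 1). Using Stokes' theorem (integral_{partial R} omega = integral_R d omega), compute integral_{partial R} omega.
integral_(partial R) omega = -5/6

Stokes: integral_partial_R omega = integral_R d omega with d omega = (∂Q/∂x - ∂P/∂y) dx ∧ dy.
  ∂Q/∂x = -2*x
  ∂P/∂y = x + 2*y
  integrand = ∂Q/∂x - ∂P/∂y = -3*x - 2*y.
Integrating over R: integral_0^1 integral_0^{1-x} (-3*x - 2*y) dy dx = -5/6.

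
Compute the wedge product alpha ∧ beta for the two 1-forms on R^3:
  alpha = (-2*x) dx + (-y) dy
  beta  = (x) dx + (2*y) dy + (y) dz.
alpha ∧ beta = (-3*x*y) dx ∧ dy + (-2*x*y) dx ∧ dz + (-y^2) dy ∧ dz

Distribute the wedge, using dx_i ∧ dx_j = -dx_j ∧ dx_i and dx_i ∧ dx_i = 0. For each pair (i, j) with i < j, the coefficient of dx_i ∧ dx_j in alpha ∧ beta is (alpha_i * beta_j - alpha_j * beta_i). Collecting: alpha ∧ beta = (-3*x*y) dx ∧ dy + (-2*x*y) dx ∧ dz + (-y^2) dy ∧ dz.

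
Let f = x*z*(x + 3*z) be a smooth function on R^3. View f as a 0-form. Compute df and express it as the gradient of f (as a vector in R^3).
df = (z*(2*x + 3*z)) dx + (0) dy + (x*(x + 6*z)) dz; grad f = (z*(2*x + 3*z), 0, x*(x + 6*z))

For a 0-form f, d f = (∂f/∂x) dx + (∂f/∂y) dy + (∂f/∂z) dz. The components of the vector representation are exactly the entries of grad f in Cartesian coordinates:
  ∂f/∂x = z*(2*x + 3*z)
  ∂f/∂y = 0
  ∂f/∂z = x*(x + 6*z).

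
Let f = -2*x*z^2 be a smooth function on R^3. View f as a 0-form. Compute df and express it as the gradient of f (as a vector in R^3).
df = (-2*z^2) dx + (0) dy + (-4*x*z) dz; grad f = (-2*z^2, 0, -4*x*z)

For a 0-form f, d f = (∂f/∂x) dx + (∂f/∂y) dy + (∂f/∂z) dz. The components of the vector representation are exactly the entries of grad f in Cartesian coordinates:
  ∂f/∂x = -2*z^2
  ∂f/∂y = 0
  ∂f/∂z = -4*x*z.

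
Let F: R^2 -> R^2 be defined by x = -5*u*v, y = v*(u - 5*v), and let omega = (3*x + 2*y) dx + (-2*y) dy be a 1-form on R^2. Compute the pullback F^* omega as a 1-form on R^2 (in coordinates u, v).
F^* omega = (v^2*(63*u + 60*v)) du + (v*(63*u^2 + 80*u*v - 100*v^2)) dv

Using F^*(f dg) = (f ∘ F) d(g ∘ F), substitute each coordinate x_i by F_i(u, v) in f_i, and replace dx_i by d F_i = (∂F_i/∂u) du + (∂F_i/∂v) dv.
  For the x component: f_1(F) = v*(-13*u - 10*v); d F_1 = (-5*v) du + (-5*u) dv
  For the y component: f_2(F) = 2*v*(-u + 5*v); d F_2 = (v) du + (u - 10*v) dv
Combining and collecting du, dv coefficients:
  coeff of du: v^2*(63*u + 60*v)
  coeff of dv: v*(63*u^2 + 80*u*v - 100*v^2)
F^* omega = (v^2*(63*u + 60*v)) du + (v*(63*u^2 + 80*u*v - 100*v^2)) dv.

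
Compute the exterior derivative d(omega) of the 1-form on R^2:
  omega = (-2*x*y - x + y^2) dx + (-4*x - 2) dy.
d(omega) = (2*x - 2*y - 4) dx ∧ dy

For a 1-form omega = sum_i f_i dx_i, the exterior derivative is
  d(omega) = sum_{i < j} (∂f_j/∂x_i - ∂f_i/∂x_j) dx_i ∧ dx_j.
  coefficient of dx ∧ dy: ∂f_2/∂x - ∂f_1/∂y = ∂(-4*x - 2)/∂x - ∂(-2*x*y - x + y^2)/∂y = 2*x - 2*y - 4
Assembling: d(omega) = (2*x - 2*y - 4) dx ∧ dy.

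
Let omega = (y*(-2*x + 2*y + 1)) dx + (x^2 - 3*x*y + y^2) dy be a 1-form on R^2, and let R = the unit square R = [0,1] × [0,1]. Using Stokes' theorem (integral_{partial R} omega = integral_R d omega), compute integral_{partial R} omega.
integral_(partial R) omega = -5/2

Stokes: integral_partial_R omega = integral_R d omega with d omega = (∂Q/∂x - ∂P/∂y) dx ∧ dy.
  ∂Q/∂x = 2*x - 3*y
  ∂P/∂y = -2*x + 4*y + 1
  integrand = ∂Q/∂x - ∂P/∂y = 4*x - 7*y - 1.
Integrating over R: integral_0^1 integral_0^1 (4*x - 7*y - 1) dx dy = -5/2.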